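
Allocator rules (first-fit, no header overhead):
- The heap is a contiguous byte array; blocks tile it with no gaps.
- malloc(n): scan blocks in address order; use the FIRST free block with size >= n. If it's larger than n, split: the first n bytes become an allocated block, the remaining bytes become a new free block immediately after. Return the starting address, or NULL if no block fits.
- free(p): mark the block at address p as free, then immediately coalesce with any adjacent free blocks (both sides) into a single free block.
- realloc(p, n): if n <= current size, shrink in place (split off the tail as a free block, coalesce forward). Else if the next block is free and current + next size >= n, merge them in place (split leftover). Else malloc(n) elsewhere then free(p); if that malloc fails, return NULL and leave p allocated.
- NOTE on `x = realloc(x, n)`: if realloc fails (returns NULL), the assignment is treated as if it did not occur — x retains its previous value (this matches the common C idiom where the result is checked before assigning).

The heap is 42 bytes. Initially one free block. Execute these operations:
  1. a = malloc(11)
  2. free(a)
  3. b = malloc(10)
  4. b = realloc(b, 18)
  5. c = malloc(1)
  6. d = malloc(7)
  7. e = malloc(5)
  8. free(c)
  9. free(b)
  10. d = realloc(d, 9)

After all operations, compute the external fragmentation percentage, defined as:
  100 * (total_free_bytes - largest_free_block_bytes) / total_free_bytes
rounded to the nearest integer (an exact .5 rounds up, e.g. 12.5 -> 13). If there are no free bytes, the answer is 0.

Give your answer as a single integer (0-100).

Op 1: a = malloc(11) -> a = 0; heap: [0-10 ALLOC][11-41 FREE]
Op 2: free(a) -> (freed a); heap: [0-41 FREE]
Op 3: b = malloc(10) -> b = 0; heap: [0-9 ALLOC][10-41 FREE]
Op 4: b = realloc(b, 18) -> b = 0; heap: [0-17 ALLOC][18-41 FREE]
Op 5: c = malloc(1) -> c = 18; heap: [0-17 ALLOC][18-18 ALLOC][19-41 FREE]
Op 6: d = malloc(7) -> d = 19; heap: [0-17 ALLOC][18-18 ALLOC][19-25 ALLOC][26-41 FREE]
Op 7: e = malloc(5) -> e = 26; heap: [0-17 ALLOC][18-18 ALLOC][19-25 ALLOC][26-30 ALLOC][31-41 FREE]
Op 8: free(c) -> (freed c); heap: [0-17 ALLOC][18-18 FREE][19-25 ALLOC][26-30 ALLOC][31-41 FREE]
Op 9: free(b) -> (freed b); heap: [0-18 FREE][19-25 ALLOC][26-30 ALLOC][31-41 FREE]
Op 10: d = realloc(d, 9) -> d = 0; heap: [0-8 ALLOC][9-25 FREE][26-30 ALLOC][31-41 FREE]
Free blocks: [17 11] total_free=28 largest=17 -> 100*(28-17)/28 = 1100/28 ≈ 39.286 -> rounds to 39

Answer: 39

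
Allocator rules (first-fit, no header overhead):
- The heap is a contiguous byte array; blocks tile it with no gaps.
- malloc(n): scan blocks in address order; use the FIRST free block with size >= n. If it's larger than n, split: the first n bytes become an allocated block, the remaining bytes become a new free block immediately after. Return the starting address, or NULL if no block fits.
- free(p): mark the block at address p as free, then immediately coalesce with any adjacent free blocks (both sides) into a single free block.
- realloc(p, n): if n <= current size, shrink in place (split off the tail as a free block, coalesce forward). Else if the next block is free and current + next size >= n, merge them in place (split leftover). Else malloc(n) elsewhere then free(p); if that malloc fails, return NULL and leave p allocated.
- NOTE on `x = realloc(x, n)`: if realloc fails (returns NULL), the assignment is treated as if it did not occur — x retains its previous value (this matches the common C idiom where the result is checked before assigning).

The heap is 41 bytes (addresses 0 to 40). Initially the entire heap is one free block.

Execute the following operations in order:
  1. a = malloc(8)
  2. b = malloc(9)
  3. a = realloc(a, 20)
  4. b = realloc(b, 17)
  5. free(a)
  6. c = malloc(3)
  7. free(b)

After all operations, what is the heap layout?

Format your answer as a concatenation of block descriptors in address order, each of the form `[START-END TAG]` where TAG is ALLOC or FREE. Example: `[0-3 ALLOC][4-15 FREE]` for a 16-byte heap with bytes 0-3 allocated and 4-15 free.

Answer: [0-2 ALLOC][3-40 FREE]

Derivation:
Op 1: a = malloc(8) -> a = 0; heap: [0-7 ALLOC][8-40 FREE]
Op 2: b = malloc(9) -> b = 8; heap: [0-7 ALLOC][8-16 ALLOC][17-40 FREE]
Op 3: a = realloc(a, 20) -> a = 17; heap: [0-7 FREE][8-16 ALLOC][17-36 ALLOC][37-40 FREE]
Op 4: b = realloc(b, 17) -> NULL (b unchanged); heap: [0-7 FREE][8-16 ALLOC][17-36 ALLOC][37-40 FREE]
Op 5: free(a) -> (freed a); heap: [0-7 FREE][8-16 ALLOC][17-40 FREE]
Op 6: c = malloc(3) -> c = 0; heap: [0-2 ALLOC][3-7 FREE][8-16 ALLOC][17-40 FREE]
Op 7: free(b) -> (freed b); heap: [0-2 ALLOC][3-40 FREE]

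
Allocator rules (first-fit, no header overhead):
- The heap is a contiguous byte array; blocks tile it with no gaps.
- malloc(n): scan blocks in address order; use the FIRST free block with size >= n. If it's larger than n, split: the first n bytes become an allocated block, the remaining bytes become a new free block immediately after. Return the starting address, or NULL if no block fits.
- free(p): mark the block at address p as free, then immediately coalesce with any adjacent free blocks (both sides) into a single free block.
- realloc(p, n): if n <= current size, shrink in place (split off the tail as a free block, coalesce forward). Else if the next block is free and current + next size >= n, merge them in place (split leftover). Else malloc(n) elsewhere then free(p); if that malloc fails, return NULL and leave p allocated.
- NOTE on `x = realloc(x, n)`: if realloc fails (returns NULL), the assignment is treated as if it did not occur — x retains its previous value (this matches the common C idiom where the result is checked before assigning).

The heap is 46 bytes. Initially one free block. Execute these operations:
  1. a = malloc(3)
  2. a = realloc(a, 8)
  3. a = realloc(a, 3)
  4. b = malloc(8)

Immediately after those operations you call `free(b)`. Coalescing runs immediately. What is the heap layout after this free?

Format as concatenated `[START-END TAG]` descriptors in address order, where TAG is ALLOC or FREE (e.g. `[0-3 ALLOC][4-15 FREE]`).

Answer: [0-2 ALLOC][3-45 FREE]

Derivation:
Op 1: a = malloc(3) -> a = 0; heap: [0-2 ALLOC][3-45 FREE]
Op 2: a = realloc(a, 8) -> a = 0; heap: [0-7 ALLOC][8-45 FREE]
Op 3: a = realloc(a, 3) -> a = 0; heap: [0-2 ALLOC][3-45 FREE]
Op 4: b = malloc(8) -> b = 3; heap: [0-2 ALLOC][3-10 ALLOC][11-45 FREE]
free(b): b = 3 -> block [3-10 ALLOC]; mark free, coalesce with adjacent free neighbors -> [0-2 ALLOC][3-45 FREE]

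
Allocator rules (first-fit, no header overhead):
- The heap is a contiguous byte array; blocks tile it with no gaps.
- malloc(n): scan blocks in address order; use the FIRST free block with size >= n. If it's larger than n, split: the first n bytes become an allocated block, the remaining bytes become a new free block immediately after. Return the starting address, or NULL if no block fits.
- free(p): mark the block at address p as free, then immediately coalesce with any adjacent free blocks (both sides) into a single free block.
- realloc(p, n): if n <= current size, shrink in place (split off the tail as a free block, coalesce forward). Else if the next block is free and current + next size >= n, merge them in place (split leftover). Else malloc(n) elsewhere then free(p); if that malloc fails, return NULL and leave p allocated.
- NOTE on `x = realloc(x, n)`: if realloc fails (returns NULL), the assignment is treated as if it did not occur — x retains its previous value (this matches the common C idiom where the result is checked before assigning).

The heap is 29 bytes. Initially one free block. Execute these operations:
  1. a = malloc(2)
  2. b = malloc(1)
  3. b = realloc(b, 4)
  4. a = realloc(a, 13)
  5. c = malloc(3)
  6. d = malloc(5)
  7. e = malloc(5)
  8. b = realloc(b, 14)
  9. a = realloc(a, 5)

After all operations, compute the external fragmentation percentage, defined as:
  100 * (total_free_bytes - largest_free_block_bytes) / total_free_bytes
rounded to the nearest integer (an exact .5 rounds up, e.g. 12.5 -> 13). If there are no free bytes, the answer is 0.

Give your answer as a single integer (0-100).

Answer: 33

Derivation:
Op 1: a = malloc(2) -> a = 0; heap: [0-1 ALLOC][2-28 FREE]
Op 2: b = malloc(1) -> b = 2; heap: [0-1 ALLOC][2-2 ALLOC][3-28 FREE]
Op 3: b = realloc(b, 4) -> b = 2; heap: [0-1 ALLOC][2-5 ALLOC][6-28 FREE]
Op 4: a = realloc(a, 13) -> a = 6; heap: [0-1 FREE][2-5 ALLOC][6-18 ALLOC][19-28 FREE]
Op 5: c = malloc(3) -> c = 19; heap: [0-1 FREE][2-5 ALLOC][6-18 ALLOC][19-21 ALLOC][22-28 FREE]
Op 6: d = malloc(5) -> d = 22; heap: [0-1 FREE][2-5 ALLOC][6-18 ALLOC][19-21 ALLOC][22-26 ALLOC][27-28 FREE]
Op 7: e = malloc(5) -> e = NULL; heap: [0-1 FREE][2-5 ALLOC][6-18 ALLOC][19-21 ALLOC][22-26 ALLOC][27-28 FREE]
Op 8: b = realloc(b, 14) -> NULL (b unchanged); heap: [0-1 FREE][2-5 ALLOC][6-18 ALLOC][19-21 ALLOC][22-26 ALLOC][27-28 FREE]
Op 9: a = realloc(a, 5) -> a = 6; heap: [0-1 FREE][2-5 ALLOC][6-10 ALLOC][11-18 FREE][19-21 ALLOC][22-26 ALLOC][27-28 FREE]
Free blocks: [2 8 2] total_free=12 largest=8 -> 100*(12-8)/12 = 400/12 ≈ 33.333 -> rounds to 33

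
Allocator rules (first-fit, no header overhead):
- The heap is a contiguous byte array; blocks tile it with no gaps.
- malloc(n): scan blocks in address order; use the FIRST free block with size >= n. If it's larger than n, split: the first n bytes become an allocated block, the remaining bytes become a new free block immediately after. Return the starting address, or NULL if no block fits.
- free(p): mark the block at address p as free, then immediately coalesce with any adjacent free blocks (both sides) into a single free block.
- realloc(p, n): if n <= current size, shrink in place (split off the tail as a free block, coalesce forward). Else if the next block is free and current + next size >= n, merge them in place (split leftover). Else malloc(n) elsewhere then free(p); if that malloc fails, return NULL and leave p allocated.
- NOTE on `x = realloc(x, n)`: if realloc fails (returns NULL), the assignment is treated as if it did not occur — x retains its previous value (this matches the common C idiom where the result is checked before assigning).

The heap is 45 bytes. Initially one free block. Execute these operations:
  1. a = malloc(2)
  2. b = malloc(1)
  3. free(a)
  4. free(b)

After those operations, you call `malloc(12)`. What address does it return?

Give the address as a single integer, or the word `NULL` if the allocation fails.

Op 1: a = malloc(2) -> a = 0; heap: [0-1 ALLOC][2-44 FREE]
Op 2: b = malloc(1) -> b = 2; heap: [0-1 ALLOC][2-2 ALLOC][3-44 FREE]
Op 3: free(a) -> (freed a); heap: [0-1 FREE][2-2 ALLOC][3-44 FREE]
Op 4: free(b) -> (freed b); heap: [0-44 FREE]
malloc(12): first-fit scan over [0-44 FREE] -> 0

Answer: 0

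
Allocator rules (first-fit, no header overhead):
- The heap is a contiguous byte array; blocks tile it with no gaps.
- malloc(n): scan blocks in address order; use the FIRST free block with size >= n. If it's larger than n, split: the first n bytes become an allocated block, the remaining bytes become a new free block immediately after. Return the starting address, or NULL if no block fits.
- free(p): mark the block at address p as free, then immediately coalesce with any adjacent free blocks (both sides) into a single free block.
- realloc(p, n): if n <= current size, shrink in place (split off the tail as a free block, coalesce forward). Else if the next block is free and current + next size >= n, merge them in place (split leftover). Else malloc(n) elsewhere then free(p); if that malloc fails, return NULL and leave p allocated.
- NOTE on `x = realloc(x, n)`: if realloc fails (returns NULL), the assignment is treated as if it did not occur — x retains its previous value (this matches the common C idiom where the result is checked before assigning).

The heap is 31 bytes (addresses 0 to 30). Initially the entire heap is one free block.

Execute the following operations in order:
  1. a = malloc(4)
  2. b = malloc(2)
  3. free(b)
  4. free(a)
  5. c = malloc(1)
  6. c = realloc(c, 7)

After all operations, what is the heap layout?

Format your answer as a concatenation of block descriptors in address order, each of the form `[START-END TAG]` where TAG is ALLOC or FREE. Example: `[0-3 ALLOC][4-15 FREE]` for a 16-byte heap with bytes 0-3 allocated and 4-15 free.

Op 1: a = malloc(4) -> a = 0; heap: [0-3 ALLOC][4-30 FREE]
Op 2: b = malloc(2) -> b = 4; heap: [0-3 ALLOC][4-5 ALLOC][6-30 FREE]
Op 3: free(b) -> (freed b); heap: [0-3 ALLOC][4-30 FREE]
Op 4: free(a) -> (freed a); heap: [0-30 FREE]
Op 5: c = malloc(1) -> c = 0; heap: [0-0 ALLOC][1-30 FREE]
Op 6: c = realloc(c, 7) -> c = 0; heap: [0-6 ALLOC][7-30 FREE]

Answer: [0-6 ALLOC][7-30 FREE]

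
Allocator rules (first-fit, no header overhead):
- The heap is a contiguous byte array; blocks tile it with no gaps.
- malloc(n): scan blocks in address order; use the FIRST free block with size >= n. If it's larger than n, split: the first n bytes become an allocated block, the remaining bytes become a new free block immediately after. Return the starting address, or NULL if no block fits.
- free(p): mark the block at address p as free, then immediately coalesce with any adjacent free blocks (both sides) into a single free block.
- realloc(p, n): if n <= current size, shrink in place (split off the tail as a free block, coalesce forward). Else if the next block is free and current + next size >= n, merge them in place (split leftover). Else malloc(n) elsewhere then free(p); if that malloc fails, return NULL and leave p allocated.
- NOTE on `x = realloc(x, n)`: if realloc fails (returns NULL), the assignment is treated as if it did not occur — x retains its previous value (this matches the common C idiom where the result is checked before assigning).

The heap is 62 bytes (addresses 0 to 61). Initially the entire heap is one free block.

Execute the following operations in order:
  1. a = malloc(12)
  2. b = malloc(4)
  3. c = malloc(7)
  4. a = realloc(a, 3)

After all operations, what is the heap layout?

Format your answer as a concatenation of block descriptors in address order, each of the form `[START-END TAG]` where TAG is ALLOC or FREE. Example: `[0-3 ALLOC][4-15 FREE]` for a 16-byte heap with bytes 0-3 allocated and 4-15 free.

Op 1: a = malloc(12) -> a = 0; heap: [0-11 ALLOC][12-61 FREE]
Op 2: b = malloc(4) -> b = 12; heap: [0-11 ALLOC][12-15 ALLOC][16-61 FREE]
Op 3: c = malloc(7) -> c = 16; heap: [0-11 ALLOC][12-15 ALLOC][16-22 ALLOC][23-61 FREE]
Op 4: a = realloc(a, 3) -> a = 0; heap: [0-2 ALLOC][3-11 FREE][12-15 ALLOC][16-22 ALLOC][23-61 FREE]

Answer: [0-2 ALLOC][3-11 FREE][12-15 ALLOC][16-22 ALLOC][23-61 FREE]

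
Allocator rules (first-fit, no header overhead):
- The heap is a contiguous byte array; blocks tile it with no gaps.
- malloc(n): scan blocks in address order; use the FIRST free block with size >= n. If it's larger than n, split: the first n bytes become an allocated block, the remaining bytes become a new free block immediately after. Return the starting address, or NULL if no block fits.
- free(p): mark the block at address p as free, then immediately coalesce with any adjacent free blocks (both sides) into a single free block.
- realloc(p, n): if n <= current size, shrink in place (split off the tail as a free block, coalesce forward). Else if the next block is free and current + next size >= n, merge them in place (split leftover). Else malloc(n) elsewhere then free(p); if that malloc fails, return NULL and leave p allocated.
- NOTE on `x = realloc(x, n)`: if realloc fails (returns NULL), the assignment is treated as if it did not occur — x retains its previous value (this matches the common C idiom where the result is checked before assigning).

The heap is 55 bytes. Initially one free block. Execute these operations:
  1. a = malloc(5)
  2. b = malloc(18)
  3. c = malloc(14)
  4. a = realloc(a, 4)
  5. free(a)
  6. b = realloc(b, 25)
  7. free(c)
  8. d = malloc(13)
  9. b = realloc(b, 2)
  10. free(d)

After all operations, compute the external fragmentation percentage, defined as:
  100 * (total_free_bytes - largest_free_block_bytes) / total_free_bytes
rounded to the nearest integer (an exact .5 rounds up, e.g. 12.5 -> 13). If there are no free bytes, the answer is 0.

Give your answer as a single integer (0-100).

Op 1: a = malloc(5) -> a = 0; heap: [0-4 ALLOC][5-54 FREE]
Op 2: b = malloc(18) -> b = 5; heap: [0-4 ALLOC][5-22 ALLOC][23-54 FREE]
Op 3: c = malloc(14) -> c = 23; heap: [0-4 ALLOC][5-22 ALLOC][23-36 ALLOC][37-54 FREE]
Op 4: a = realloc(a, 4) -> a = 0; heap: [0-3 ALLOC][4-4 FREE][5-22 ALLOC][23-36 ALLOC][37-54 FREE]
Op 5: free(a) -> (freed a); heap: [0-4 FREE][5-22 ALLOC][23-36 ALLOC][37-54 FREE]
Op 6: b = realloc(b, 25) -> NULL (b unchanged); heap: [0-4 FREE][5-22 ALLOC][23-36 ALLOC][37-54 FREE]
Op 7: free(c) -> (freed c); heap: [0-4 FREE][5-22 ALLOC][23-54 FREE]
Op 8: d = malloc(13) -> d = 23; heap: [0-4 FREE][5-22 ALLOC][23-35 ALLOC][36-54 FREE]
Op 9: b = realloc(b, 2) -> b = 5; heap: [0-4 FREE][5-6 ALLOC][7-22 FREE][23-35 ALLOC][36-54 FREE]
Op 10: free(d) -> (freed d); heap: [0-4 FREE][5-6 ALLOC][7-54 FREE]
Free blocks: [5 48] total_free=53 largest=48 -> 100*(53-48)/53 = 500/53 ≈ 9.434 -> rounds to 9

Answer: 9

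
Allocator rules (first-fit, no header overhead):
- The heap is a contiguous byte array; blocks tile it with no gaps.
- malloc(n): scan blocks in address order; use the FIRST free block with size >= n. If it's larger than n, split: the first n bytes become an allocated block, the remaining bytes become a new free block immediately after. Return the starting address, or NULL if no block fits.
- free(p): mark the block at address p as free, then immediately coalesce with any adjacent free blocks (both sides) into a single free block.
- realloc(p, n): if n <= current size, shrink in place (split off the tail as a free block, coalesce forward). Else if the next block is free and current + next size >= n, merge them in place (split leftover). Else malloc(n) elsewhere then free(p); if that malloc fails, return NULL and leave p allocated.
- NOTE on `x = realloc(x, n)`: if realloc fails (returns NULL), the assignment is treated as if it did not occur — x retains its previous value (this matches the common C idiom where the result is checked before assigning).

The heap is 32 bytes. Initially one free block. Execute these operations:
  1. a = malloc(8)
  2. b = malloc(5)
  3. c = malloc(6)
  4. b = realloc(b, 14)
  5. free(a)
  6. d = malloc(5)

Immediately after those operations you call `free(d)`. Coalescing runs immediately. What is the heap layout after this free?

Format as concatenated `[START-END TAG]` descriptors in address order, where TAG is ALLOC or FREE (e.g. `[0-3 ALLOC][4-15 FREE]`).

Op 1: a = malloc(8) -> a = 0; heap: [0-7 ALLOC][8-31 FREE]
Op 2: b = malloc(5) -> b = 8; heap: [0-7 ALLOC][8-12 ALLOC][13-31 FREE]
Op 3: c = malloc(6) -> c = 13; heap: [0-7 ALLOC][8-12 ALLOC][13-18 ALLOC][19-31 FREE]
Op 4: b = realloc(b, 14) -> NULL (b unchanged); heap: [0-7 ALLOC][8-12 ALLOC][13-18 ALLOC][19-31 FREE]
Op 5: free(a) -> (freed a); heap: [0-7 FREE][8-12 ALLOC][13-18 ALLOC][19-31 FREE]
Op 6: d = malloc(5) -> d = 0; heap: [0-4 ALLOC][5-7 FREE][8-12 ALLOC][13-18 ALLOC][19-31 FREE]
free(d): d = 0 -> block [0-4 ALLOC]; mark free, coalesce with adjacent free neighbors -> [0-7 FREE][8-12 ALLOC][13-18 ALLOC][19-31 FREE]

Answer: [0-7 FREE][8-12 ALLOC][13-18 ALLOC][19-31 FREE]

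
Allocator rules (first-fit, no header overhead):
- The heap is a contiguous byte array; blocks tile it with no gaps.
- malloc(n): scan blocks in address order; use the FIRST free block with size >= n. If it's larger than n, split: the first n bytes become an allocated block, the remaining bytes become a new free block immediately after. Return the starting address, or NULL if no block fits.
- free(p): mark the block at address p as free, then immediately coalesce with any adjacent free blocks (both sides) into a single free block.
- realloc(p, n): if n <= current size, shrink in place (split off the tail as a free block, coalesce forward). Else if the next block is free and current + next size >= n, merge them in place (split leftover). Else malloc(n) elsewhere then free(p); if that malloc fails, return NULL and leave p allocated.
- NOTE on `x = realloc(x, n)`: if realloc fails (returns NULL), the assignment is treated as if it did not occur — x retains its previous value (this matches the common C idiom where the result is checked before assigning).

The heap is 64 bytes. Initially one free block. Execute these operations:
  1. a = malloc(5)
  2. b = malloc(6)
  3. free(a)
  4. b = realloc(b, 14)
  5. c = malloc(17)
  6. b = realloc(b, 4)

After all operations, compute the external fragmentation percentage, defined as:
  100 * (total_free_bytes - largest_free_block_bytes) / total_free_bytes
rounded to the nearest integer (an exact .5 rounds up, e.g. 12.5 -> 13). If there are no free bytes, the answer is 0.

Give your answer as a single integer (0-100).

Answer: 35

Derivation:
Op 1: a = malloc(5) -> a = 0; heap: [0-4 ALLOC][5-63 FREE]
Op 2: b = malloc(6) -> b = 5; heap: [0-4 ALLOC][5-10 ALLOC][11-63 FREE]
Op 3: free(a) -> (freed a); heap: [0-4 FREE][5-10 ALLOC][11-63 FREE]
Op 4: b = realloc(b, 14) -> b = 5; heap: [0-4 FREE][5-18 ALLOC][19-63 FREE]
Op 5: c = malloc(17) -> c = 19; heap: [0-4 FREE][5-18 ALLOC][19-35 ALLOC][36-63 FREE]
Op 6: b = realloc(b, 4) -> b = 5; heap: [0-4 FREE][5-8 ALLOC][9-18 FREE][19-35 ALLOC][36-63 FREE]
Free blocks: [5 10 28] total_free=43 largest=28 -> 100*(43-28)/43 = 1500/43 ≈ 34.884 -> rounds to 35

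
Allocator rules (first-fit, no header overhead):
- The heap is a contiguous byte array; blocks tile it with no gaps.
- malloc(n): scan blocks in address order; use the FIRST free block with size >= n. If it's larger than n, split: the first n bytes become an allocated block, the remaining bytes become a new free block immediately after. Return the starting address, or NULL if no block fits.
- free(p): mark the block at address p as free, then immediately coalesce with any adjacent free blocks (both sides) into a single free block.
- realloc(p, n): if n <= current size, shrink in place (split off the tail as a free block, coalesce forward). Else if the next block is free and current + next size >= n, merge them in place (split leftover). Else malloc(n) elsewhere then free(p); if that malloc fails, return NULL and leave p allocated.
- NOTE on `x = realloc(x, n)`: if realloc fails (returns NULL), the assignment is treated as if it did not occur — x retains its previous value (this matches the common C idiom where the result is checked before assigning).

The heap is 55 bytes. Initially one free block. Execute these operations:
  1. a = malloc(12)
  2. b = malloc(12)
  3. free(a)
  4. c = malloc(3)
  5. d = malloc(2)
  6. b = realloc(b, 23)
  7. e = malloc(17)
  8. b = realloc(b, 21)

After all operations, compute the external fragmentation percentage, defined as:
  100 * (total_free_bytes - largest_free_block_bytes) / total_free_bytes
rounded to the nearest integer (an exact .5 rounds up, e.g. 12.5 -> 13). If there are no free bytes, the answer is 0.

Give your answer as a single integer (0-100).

Answer: 42

Derivation:
Op 1: a = malloc(12) -> a = 0; heap: [0-11 ALLOC][12-54 FREE]
Op 2: b = malloc(12) -> b = 12; heap: [0-11 ALLOC][12-23 ALLOC][24-54 FREE]
Op 3: free(a) -> (freed a); heap: [0-11 FREE][12-23 ALLOC][24-54 FREE]
Op 4: c = malloc(3) -> c = 0; heap: [0-2 ALLOC][3-11 FREE][12-23 ALLOC][24-54 FREE]
Op 5: d = malloc(2) -> d = 3; heap: [0-2 ALLOC][3-4 ALLOC][5-11 FREE][12-23 ALLOC][24-54 FREE]
Op 6: b = realloc(b, 23) -> b = 12; heap: [0-2 ALLOC][3-4 ALLOC][5-11 FREE][12-34 ALLOC][35-54 FREE]
Op 7: e = malloc(17) -> e = 35; heap: [0-2 ALLOC][3-4 ALLOC][5-11 FREE][12-34 ALLOC][35-51 ALLOC][52-54 FREE]
Op 8: b = realloc(b, 21) -> b = 12; heap: [0-2 ALLOC][3-4 ALLOC][5-11 FREE][12-32 ALLOC][33-34 FREE][35-51 ALLOC][52-54 FREE]
Free blocks: [7 2 3] total_free=12 largest=7 -> 100*(12-7)/12 = 500/12 ≈ 41.667 -> rounds to 42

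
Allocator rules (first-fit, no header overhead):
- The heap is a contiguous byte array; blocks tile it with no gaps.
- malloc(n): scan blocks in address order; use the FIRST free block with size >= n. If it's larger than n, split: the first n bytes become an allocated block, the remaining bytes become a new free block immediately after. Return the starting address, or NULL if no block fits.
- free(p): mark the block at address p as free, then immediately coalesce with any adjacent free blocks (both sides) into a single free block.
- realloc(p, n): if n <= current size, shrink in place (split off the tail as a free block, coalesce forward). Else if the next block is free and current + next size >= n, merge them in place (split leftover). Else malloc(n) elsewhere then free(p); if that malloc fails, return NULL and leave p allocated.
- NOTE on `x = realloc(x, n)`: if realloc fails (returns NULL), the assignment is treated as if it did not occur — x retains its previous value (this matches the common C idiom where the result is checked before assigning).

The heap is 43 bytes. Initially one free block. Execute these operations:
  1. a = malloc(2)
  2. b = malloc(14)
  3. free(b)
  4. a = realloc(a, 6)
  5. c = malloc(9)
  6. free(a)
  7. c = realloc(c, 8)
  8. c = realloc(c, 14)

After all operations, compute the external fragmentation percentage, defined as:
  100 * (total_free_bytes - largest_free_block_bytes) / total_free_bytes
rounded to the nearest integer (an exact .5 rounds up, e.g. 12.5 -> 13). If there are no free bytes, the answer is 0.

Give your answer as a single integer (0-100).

Op 1: a = malloc(2) -> a = 0; heap: [0-1 ALLOC][2-42 FREE]
Op 2: b = malloc(14) -> b = 2; heap: [0-1 ALLOC][2-15 ALLOC][16-42 FREE]
Op 3: free(b) -> (freed b); heap: [0-1 ALLOC][2-42 FREE]
Op 4: a = realloc(a, 6) -> a = 0; heap: [0-5 ALLOC][6-42 FREE]
Op 5: c = malloc(9) -> c = 6; heap: [0-5 ALLOC][6-14 ALLOC][15-42 FREE]
Op 6: free(a) -> (freed a); heap: [0-5 FREE][6-14 ALLOC][15-42 FREE]
Op 7: c = realloc(c, 8) -> c = 6; heap: [0-5 FREE][6-13 ALLOC][14-42 FREE]
Op 8: c = realloc(c, 14) -> c = 6; heap: [0-5 FREE][6-19 ALLOC][20-42 FREE]
Free blocks: [6 23] total_free=29 largest=23 -> 100*(29-23)/29 = 600/29 ≈ 20.690 -> rounds to 21

Answer: 21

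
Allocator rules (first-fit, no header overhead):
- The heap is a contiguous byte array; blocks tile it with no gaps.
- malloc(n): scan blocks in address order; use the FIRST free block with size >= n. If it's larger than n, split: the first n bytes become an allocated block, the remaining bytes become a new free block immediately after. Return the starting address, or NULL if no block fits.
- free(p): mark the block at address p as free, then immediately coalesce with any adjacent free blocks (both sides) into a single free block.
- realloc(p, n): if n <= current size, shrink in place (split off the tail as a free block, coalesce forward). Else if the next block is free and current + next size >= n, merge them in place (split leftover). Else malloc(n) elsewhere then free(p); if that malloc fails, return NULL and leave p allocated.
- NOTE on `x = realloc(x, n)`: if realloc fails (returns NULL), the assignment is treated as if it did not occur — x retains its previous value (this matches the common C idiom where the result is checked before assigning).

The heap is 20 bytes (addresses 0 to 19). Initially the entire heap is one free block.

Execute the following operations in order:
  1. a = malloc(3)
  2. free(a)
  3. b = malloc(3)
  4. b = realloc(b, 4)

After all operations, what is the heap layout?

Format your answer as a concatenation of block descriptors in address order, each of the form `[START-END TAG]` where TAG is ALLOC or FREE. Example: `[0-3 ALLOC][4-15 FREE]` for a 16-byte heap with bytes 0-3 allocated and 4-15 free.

Answer: [0-3 ALLOC][4-19 FREE]

Derivation:
Op 1: a = malloc(3) -> a = 0; heap: [0-2 ALLOC][3-19 FREE]
Op 2: free(a) -> (freed a); heap: [0-19 FREE]
Op 3: b = malloc(3) -> b = 0; heap: [0-2 ALLOC][3-19 FREE]
Op 4: b = realloc(b, 4) -> b = 0; heap: [0-3 ALLOC][4-19 FREE]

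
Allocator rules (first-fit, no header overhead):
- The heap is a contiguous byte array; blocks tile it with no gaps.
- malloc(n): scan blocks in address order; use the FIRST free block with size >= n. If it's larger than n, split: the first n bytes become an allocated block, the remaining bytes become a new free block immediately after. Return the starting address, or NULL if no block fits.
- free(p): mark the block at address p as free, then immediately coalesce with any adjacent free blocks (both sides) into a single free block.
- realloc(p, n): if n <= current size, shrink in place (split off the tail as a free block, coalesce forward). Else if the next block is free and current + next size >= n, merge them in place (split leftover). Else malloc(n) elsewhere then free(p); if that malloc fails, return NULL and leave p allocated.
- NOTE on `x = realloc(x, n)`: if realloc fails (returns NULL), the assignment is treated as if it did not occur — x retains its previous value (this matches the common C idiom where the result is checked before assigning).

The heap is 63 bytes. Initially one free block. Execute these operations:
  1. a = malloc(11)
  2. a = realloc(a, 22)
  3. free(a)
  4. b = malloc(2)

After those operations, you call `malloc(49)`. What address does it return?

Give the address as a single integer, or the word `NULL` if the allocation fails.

Answer: 2

Derivation:
Op 1: a = malloc(11) -> a = 0; heap: [0-10 ALLOC][11-62 FREE]
Op 2: a = realloc(a, 22) -> a = 0; heap: [0-21 ALLOC][22-62 FREE]
Op 3: free(a) -> (freed a); heap: [0-62 FREE]
Op 4: b = malloc(2) -> b = 0; heap: [0-1 ALLOC][2-62 FREE]
malloc(49): first-fit scan over [0-1 ALLOC][2-62 FREE] -> 2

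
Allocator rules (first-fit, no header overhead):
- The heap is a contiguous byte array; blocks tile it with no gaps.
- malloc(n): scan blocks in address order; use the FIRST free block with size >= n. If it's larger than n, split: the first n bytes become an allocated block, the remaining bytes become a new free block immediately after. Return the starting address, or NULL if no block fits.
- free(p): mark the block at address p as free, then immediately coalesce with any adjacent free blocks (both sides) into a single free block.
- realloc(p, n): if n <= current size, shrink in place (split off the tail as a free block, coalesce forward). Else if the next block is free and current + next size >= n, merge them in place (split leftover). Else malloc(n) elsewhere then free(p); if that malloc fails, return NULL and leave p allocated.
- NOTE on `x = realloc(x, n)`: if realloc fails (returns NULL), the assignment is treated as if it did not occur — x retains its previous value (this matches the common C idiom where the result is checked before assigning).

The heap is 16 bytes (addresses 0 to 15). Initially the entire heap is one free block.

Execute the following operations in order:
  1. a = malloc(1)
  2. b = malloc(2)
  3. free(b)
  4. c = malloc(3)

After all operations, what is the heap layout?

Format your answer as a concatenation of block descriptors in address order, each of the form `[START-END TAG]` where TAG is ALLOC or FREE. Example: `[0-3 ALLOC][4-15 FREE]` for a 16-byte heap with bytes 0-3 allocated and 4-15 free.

Answer: [0-0 ALLOC][1-3 ALLOC][4-15 FREE]

Derivation:
Op 1: a = malloc(1) -> a = 0; heap: [0-0 ALLOC][1-15 FREE]
Op 2: b = malloc(2) -> b = 1; heap: [0-0 ALLOC][1-2 ALLOC][3-15 FREE]
Op 3: free(b) -> (freed b); heap: [0-0 ALLOC][1-15 FREE]
Op 4: c = malloc(3) -> c = 1; heap: [0-0 ALLOC][1-3 ALLOC][4-15 FREE]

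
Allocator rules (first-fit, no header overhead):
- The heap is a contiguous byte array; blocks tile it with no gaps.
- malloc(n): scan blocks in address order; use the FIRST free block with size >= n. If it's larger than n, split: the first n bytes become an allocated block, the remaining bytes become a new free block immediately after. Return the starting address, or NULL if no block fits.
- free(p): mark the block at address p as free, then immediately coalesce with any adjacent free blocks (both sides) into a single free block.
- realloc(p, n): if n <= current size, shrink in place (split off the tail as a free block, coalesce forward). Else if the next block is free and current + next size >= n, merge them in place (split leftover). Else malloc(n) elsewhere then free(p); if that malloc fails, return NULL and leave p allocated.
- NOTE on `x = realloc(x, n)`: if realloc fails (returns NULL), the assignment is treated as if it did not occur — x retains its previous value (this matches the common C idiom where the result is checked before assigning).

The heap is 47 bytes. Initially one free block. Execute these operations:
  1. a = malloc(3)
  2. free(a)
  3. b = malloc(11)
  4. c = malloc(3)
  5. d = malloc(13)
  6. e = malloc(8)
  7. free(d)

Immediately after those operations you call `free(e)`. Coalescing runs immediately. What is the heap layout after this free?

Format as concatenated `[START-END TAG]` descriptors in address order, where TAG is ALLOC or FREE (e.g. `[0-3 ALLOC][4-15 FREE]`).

Answer: [0-10 ALLOC][11-13 ALLOC][14-46 FREE]

Derivation:
Op 1: a = malloc(3) -> a = 0; heap: [0-2 ALLOC][3-46 FREE]
Op 2: free(a) -> (freed a); heap: [0-46 FREE]
Op 3: b = malloc(11) -> b = 0; heap: [0-10 ALLOC][11-46 FREE]
Op 4: c = malloc(3) -> c = 11; heap: [0-10 ALLOC][11-13 ALLOC][14-46 FREE]
Op 5: d = malloc(13) -> d = 14; heap: [0-10 ALLOC][11-13 ALLOC][14-26 ALLOC][27-46 FREE]
Op 6: e = malloc(8) -> e = 27; heap: [0-10 ALLOC][11-13 ALLOC][14-26 ALLOC][27-34 ALLOC][35-46 FREE]
Op 7: free(d) -> (freed d); heap: [0-10 ALLOC][11-13 ALLOC][14-26 FREE][27-34 ALLOC][35-46 FREE]
free(e): e = 27 -> block [27-34 ALLOC]; mark free, coalesce with adjacent free neighbors -> [0-10 ALLOC][11-13 ALLOC][14-46 FREE]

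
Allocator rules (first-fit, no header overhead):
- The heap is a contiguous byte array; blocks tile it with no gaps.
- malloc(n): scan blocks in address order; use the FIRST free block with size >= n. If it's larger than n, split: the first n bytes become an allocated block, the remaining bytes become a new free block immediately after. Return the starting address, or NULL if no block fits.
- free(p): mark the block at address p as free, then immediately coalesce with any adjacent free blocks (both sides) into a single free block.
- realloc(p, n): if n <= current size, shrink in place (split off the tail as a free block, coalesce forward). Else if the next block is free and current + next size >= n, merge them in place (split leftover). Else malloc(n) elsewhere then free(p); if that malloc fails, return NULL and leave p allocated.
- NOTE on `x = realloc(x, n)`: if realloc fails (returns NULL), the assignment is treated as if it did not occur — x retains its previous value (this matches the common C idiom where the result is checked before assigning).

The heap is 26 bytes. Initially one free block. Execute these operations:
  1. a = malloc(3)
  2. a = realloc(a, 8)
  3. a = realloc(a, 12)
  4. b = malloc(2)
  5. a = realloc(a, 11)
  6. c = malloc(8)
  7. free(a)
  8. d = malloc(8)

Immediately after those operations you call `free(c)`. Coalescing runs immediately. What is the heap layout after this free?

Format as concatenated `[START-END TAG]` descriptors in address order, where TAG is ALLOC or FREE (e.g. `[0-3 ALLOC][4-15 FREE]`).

Op 1: a = malloc(3) -> a = 0; heap: [0-2 ALLOC][3-25 FREE]
Op 2: a = realloc(a, 8) -> a = 0; heap: [0-7 ALLOC][8-25 FREE]
Op 3: a = realloc(a, 12) -> a = 0; heap: [0-11 ALLOC][12-25 FREE]
Op 4: b = malloc(2) -> b = 12; heap: [0-11 ALLOC][12-13 ALLOC][14-25 FREE]
Op 5: a = realloc(a, 11) -> a = 0; heap: [0-10 ALLOC][11-11 FREE][12-13 ALLOC][14-25 FREE]
Op 6: c = malloc(8) -> c = 14; heap: [0-10 ALLOC][11-11 FREE][12-13 ALLOC][14-21 ALLOC][22-25 FREE]
Op 7: free(a) -> (freed a); heap: [0-11 FREE][12-13 ALLOC][14-21 ALLOC][22-25 FREE]
Op 8: d = malloc(8) -> d = 0; heap: [0-7 ALLOC][8-11 FREE][12-13 ALLOC][14-21 ALLOC][22-25 FREE]
free(c): c = 14 -> block [14-21 ALLOC]; mark free, coalesce with adjacent free neighbors -> [0-7 ALLOC][8-11 FREE][12-13 ALLOC][14-25 FREE]

Answer: [0-7 ALLOC][8-11 FREE][12-13 ALLOC][14-25 FREE]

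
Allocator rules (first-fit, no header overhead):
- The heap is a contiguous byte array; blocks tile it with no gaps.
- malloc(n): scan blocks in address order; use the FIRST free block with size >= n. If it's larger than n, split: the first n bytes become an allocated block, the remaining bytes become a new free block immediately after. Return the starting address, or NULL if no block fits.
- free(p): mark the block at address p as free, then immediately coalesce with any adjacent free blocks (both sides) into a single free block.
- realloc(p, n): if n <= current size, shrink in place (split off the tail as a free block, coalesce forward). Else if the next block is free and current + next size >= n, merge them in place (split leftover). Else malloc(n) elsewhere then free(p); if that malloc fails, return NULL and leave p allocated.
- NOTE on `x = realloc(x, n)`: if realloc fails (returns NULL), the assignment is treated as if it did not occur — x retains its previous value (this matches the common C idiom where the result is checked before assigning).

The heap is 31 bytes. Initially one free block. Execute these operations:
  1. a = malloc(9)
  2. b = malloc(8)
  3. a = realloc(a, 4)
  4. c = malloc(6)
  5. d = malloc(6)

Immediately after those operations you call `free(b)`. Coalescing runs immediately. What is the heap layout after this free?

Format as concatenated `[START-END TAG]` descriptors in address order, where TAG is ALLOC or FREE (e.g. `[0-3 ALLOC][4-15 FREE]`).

Op 1: a = malloc(9) -> a = 0; heap: [0-8 ALLOC][9-30 FREE]
Op 2: b = malloc(8) -> b = 9; heap: [0-8 ALLOC][9-16 ALLOC][17-30 FREE]
Op 3: a = realloc(a, 4) -> a = 0; heap: [0-3 ALLOC][4-8 FREE][9-16 ALLOC][17-30 FREE]
Op 4: c = malloc(6) -> c = 17; heap: [0-3 ALLOC][4-8 FREE][9-16 ALLOC][17-22 ALLOC][23-30 FREE]
Op 5: d = malloc(6) -> d = 23; heap: [0-3 ALLOC][4-8 FREE][9-16 ALLOC][17-22 ALLOC][23-28 ALLOC][29-30 FREE]
free(b): b = 9 -> block [9-16 ALLOC]; mark free, coalesce with adjacent free neighbors -> [0-3 ALLOC][4-16 FREE][17-22 ALLOC][23-28 ALLOC][29-30 FREE]

Answer: [0-3 ALLOC][4-16 FREE][17-22 ALLOC][23-28 ALLOC][29-30 FREE]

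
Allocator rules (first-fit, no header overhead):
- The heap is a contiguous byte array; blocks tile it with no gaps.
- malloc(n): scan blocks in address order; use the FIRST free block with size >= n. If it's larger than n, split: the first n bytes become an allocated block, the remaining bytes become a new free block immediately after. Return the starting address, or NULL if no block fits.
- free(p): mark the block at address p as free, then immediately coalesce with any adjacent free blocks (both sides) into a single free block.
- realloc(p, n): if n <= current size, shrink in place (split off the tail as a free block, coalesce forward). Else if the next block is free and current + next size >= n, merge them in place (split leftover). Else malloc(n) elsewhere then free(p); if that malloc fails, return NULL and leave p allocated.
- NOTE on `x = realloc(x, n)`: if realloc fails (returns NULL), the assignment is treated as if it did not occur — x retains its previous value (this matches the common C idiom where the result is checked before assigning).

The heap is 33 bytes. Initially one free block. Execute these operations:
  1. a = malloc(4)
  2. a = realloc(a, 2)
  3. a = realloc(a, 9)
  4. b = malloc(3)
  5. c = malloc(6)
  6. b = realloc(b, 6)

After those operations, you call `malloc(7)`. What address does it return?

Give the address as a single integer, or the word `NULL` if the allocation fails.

Answer: 24

Derivation:
Op 1: a = malloc(4) -> a = 0; heap: [0-3 ALLOC][4-32 FREE]
Op 2: a = realloc(a, 2) -> a = 0; heap: [0-1 ALLOC][2-32 FREE]
Op 3: a = realloc(a, 9) -> a = 0; heap: [0-8 ALLOC][9-32 FREE]
Op 4: b = malloc(3) -> b = 9; heap: [0-8 ALLOC][9-11 ALLOC][12-32 FREE]
Op 5: c = malloc(6) -> c = 12; heap: [0-8 ALLOC][9-11 ALLOC][12-17 ALLOC][18-32 FREE]
Op 6: b = realloc(b, 6) -> b = 18; heap: [0-8 ALLOC][9-11 FREE][12-17 ALLOC][18-23 ALLOC][24-32 FREE]
malloc(7): first-fit scan over [0-8 ALLOC][9-11 FREE][12-17 ALLOC][18-23 ALLOC][24-32 FREE] -> 24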